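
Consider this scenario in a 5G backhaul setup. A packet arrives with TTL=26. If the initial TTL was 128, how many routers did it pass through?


Given: initial TTL = 128, received TTL = 26
Hops = initial TTL - received TTL
Hops = 128 - 26 = 102

102


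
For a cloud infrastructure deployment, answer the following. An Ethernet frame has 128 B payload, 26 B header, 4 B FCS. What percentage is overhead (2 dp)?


Given: payload = 128 B, header = 26 B, trailer = 4 B
Overhead bytes = header + trailer = 26 + 4 = 30
Total frame = payload + overhead = 128 + 30 = 158
Overhead % = 30 / 158 * 100 = 18.9873% -> 18.99% (2 dp)

18.99


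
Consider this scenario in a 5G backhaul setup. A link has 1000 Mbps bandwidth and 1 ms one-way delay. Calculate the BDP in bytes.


Given: bandwidth = 1000 Mbps, delay = 1 ms
BDP in bits = 1000 * 10^6 * 1 / 1000
BDP in bits = 1000000
BDP in bytes = 1000000 / 8 = 125000

125000


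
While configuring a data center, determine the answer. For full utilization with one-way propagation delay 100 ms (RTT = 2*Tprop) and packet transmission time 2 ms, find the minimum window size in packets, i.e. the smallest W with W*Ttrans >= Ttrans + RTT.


Given: Ttrans = 2 ms, RTT = 200 ms (= 2 * Tprop, Tprop = 100 ms)
Time until first ACK returns = Ttrans + RTT = 2 + 200 = 202 ms
Need W * Ttrans >= Ttrans + RTT  ->  W >= (Ttrans + RTT) / Ttrans
(Ttrans + RTT) / Ttrans = 202 / 2 = 101
W_min = ceil(101) = 101

101


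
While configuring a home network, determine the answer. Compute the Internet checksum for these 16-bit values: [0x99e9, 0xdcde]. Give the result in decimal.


Given words: [0x99e9, 0xdcde]
Step 1: Sum all words
Raw sum = 39401 + 56542 = 95943
Step 2: Fold carry: (30407 + 1) = 30408
One's complement = ~30408 & 0xFFFF = 35127

35127


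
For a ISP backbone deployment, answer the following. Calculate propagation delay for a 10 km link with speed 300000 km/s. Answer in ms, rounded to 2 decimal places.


Given: distance = 10 km, speed = 300000 km/s
Delay = distance / speed = 10 / 300000 seconds
Delay in ms = 10 * 1000 / 300000
Delay = 0.0333 ms
Rounded to 2 dp = 0.03 ms

0.03


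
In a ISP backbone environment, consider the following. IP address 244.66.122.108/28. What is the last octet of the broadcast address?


Given: IP = 244.66.122.108, prefix = /28
Host bits = 32 - 28 = 4
Network last octet = 108 AND mask = 96
Host part size = 2^4 - 1 = 15
Broadcast last octet = 96 OR 15 = 111

111


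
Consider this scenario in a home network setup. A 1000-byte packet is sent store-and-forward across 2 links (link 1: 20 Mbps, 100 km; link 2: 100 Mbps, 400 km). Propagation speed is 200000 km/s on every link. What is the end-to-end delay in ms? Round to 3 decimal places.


Packet = 1000 bytes = 8000 bits. Store-and-forward: sum (t_trans + t_prop) per link.
Link 1: t_trans = 8000/(20*10^6) s = 0.4000 ms; t_prop = 100/200000 s = 0.5000 ms; subtotal = 0.9000 ms
Link 2: t_trans = 8000/(100*10^6) s = 0.0800 ms; t_prop = 400/200000 s = 2.0000 ms; subtotal = 2.0800 ms
End-to-end = 0.9000 + 2.0800 = 2.9800 ms -> 2.980 ms (3 dp)

2.980


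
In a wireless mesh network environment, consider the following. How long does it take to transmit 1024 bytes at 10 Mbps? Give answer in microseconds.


Given: packet = 1024 bytes, bandwidth = 10 Mbps
Packet in bits = 1024 * 8 = 8192 bits
Bandwidth = 10 * 10^6 = 10000000 bps
Time = 8192 / 10000000 seconds
Time in us = 8192 * 10^6 / 10000000 = 819.2

819.2


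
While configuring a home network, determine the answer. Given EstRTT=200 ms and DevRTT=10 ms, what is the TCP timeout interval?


Given: EstRTT = 200 ms, DevRTT = 10 ms
Timeout = EstRTT + 4 * DevRTT
4 * DevRTT = 4 * 10 = 40
Timeout = 200 + 40 = 240 ms

240


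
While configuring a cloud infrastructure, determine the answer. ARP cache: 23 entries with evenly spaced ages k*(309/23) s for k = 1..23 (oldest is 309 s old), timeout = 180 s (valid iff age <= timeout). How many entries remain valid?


Ages are k * 309/23 s for k = 1..23 (spacing = 13.4348 s).
Entry k is valid iff k * 309/23 <= 180 iff k <= 23 * 180 / 309 = 13.3981
n_valid = floor(13.3981) = 13
(n_stale = 23 - 13 = 10)

13


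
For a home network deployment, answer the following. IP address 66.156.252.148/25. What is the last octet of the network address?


Given: IP = 66.156.252.148, prefix = /25
Subnet mask = 255.255.255.128
Last octet of IP: 148
Last octet of mask: 128
Network last octet = 148 AND 128 = 128

128


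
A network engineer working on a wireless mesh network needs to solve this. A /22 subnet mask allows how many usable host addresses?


Given: subnet mask /22
Host bits = 32 - 22 = 10
Total addresses = 2^10 = 1024
Usable hosts = 1024 - 2 (network + broadcast) = 1022

1022


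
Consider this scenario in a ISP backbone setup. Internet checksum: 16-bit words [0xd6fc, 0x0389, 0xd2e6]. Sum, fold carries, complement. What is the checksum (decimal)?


Given words: [0xd6fc, 0x0389, 0xd2e6]
Step 1: Sum all words
Raw sum = 55036 + 905 + 53990 = 109931
Step 2: Fold carry: (44395 + 1) = 44396
One's complement = ~44396 & 0xFFFF = 21139

21139


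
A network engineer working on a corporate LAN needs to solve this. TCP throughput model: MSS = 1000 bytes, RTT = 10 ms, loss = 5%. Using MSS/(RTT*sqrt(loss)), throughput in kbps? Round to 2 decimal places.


Given: MSS = 1000 bytes, RTT = 10 ms, loss = 5%
RTT in seconds = 10 / 1000 = 0.01
Loss rate = 5% = 0.05
sqrt(loss) = sqrt(0.05) = 0.223606797750
Throughput (bytes/s) = 1000 / (0.01 * 0.223606797750) = 447213.5955
Throughput (kbps) = 447213.5955 * 8 / 1000 = 3577.708764 -> 3577.71 kbps (2 dp)

3577.71


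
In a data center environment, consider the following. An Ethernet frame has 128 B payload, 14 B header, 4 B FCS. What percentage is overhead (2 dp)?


Given: payload = 128 B, header = 14 B, trailer = 4 B
Overhead bytes = header + trailer = 14 + 4 = 18
Total frame = payload + overhead = 128 + 18 = 146
Overhead % = 18 / 146 * 100 = 12.3288% -> 12.33% (2 dp)

12.33


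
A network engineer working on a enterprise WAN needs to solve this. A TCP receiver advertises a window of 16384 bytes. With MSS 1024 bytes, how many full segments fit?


Given: RWND = 16384 bytes, MSS = 1024 bytes
Full segments = floor(RWND / MSS)
Full segments = floor(16384 / 1024)
Full segments = floor(16.0) = 16

16


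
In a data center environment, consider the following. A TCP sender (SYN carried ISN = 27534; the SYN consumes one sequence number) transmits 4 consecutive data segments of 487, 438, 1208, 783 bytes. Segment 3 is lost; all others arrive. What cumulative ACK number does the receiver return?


SYN uses sequence number 27534; first data byte = ISN + 1 = 27535.
Segment 1: SEQ = 27535, len = 487 B, covers [27535, 28021]
Segment 2: SEQ = 28022, len = 438 B, covers [28022, 28459]
Segment 3: SEQ = 28460, len = 1208 B, covers [28460, 29667] [LOST]
Segment 4: SEQ = 29668, len = 783 B, covers [29668, 30450]
In-order data received: bytes [27535, 28459] (segments 1..2).
Segment 3 missing -> gap begins at byte 28460; later segments buffered out of order.
Cumulative ACK = next expected in-order byte = 27535 + 487 + 438 = 28460

28460


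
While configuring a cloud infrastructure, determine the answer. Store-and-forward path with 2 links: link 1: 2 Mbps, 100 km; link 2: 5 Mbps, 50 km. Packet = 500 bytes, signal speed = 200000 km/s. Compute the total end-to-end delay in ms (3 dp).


Packet = 500 bytes = 4000 bits. Store-and-forward: sum (t_trans + t_prop) per link.
Link 1: t_trans = 4000/(2*10^6) s = 2.0000 ms; t_prop = 100/200000 s = 0.5000 ms; subtotal = 2.5000 ms
Link 2: t_trans = 4000/(5*10^6) s = 0.8000 ms; t_prop = 50/200000 s = 0.2500 ms; subtotal = 1.0500 ms
End-to-end = 2.5000 + 1.0500 = 3.5500 ms -> 3.550 ms (3 dp)

3.550


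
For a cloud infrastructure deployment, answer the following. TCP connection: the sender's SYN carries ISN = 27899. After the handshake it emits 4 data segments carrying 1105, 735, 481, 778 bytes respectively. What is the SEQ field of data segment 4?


The SYN occupies sequence number ISN = 27899, so the first data byte is ISN + 1 = 27900.
SEQ of data segment i = (ISN + 1) + sum of payload sizes of segments 1..i-1.
Segment 1: SEQ = 27900, payload = 1105 bytes
Segment 2: SEQ = 29005, payload = 735 bytes
Segment 3: SEQ = 29740, payload = 481 bytes
Segment 4: SEQ = 30221, payload = 778 bytes
SEQ of segment 4 = 27900 + 1105 + 735 + 481 = 30221

30221


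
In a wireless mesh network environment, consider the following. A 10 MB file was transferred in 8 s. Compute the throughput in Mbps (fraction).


Given: file = 10 MB, time = 8 s
File in Mb = 10 * 8 = 80 Mb
Throughput = 80 / 8 Mbps
Throughput = 10 Mbps

10


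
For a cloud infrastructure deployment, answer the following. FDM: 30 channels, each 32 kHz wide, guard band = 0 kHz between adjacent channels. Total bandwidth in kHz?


Given: 30 channels, 32 kHz each, guard = 0 kHz
Channel bandwidth = 30 * 32 = 960 kHz
Guard bands = 29 gaps * 0 kHz = 0 kHz
Total = 960 + 0 = 960 kHz

960


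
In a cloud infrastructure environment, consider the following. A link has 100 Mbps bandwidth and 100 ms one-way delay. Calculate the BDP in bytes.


Given: bandwidth = 100 Mbps, delay = 100 ms
BDP in bits = 100 * 10^6 * 100 / 1000
BDP in bits = 10000000
BDP in bytes = 10000000 / 8 = 1250000

1250000


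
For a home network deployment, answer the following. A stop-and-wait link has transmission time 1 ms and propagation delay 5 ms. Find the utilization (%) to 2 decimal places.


Given: Ttrans = 1 ms, Tprop = 5 ms
RTT = 2 * Tprop = 2 * 5 = 10 ms
U = Ttrans / (Ttrans + RTT)
U = 1 / (1 + 10)
U = 1 / 11 = 0.090909
U% = 9.09%

9.09


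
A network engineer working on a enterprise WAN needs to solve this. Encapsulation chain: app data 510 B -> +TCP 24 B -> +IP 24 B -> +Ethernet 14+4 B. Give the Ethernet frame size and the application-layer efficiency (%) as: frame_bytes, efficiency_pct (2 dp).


TCP segment = 510 + 24 = 534 B
IP packet = 534 + 24 = 558 B
Ethernet frame = 558 + 14 + 4 = 576 B
Efficiency = app / frame = 510 / 576 = 0.885417 = 88.5417% -> 88.54% (2 dp)

576, 88.54


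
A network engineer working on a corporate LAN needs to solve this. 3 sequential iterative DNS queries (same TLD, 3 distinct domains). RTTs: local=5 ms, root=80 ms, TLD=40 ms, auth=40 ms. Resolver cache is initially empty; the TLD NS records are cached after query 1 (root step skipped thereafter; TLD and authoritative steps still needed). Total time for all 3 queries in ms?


Lookup 1 (cold cache): local + root + TLD + auth = 5 + 80 + 40 + 40 = 165 ms
Lookups 2..3 (TLD NS cached -> skip root; new domain -> still ask TLD and auth): local + TLD + auth = 5 + 40 + 40 = 85 ms each
Remaining 2 lookups: 2 * 85 = 170 ms
Total = 165 + 170 = 335 ms

335


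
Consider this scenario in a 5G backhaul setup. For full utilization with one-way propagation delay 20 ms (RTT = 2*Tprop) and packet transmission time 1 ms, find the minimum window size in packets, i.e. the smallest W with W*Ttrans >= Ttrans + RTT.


Given: Ttrans = 1 ms, RTT = 40 ms (= 2 * Tprop, Tprop = 20 ms)
Time until first ACK returns = Ttrans + RTT = 1 + 40 = 41 ms
Need W * Ttrans >= Ttrans + RTT  ->  W >= (Ttrans + RTT) / Ttrans
(Ttrans + RTT) / Ttrans = 41 / 1 = 41
W_min = ceil(41) = 41

41


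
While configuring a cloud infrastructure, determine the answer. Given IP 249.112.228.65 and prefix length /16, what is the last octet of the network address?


Given: IP = 249.112.228.65, prefix = /16
Subnet mask = 255.255.0.0
Last octet of IP: 65
Last octet of mask: 0
Network last octet = 65 AND 0 = 0

0


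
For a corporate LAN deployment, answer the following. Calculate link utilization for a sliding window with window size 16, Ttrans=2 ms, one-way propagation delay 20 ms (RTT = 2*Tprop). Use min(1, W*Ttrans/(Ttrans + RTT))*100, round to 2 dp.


Given: W = 16, Ttrans = 2 ms, RTT = 40 ms (= 2 * Tprop, Tprop = 20 ms)
Cycle time = Ttrans + RTT = 2 + 40 = 42 ms (first packet sent until its ACK returns)
W * Ttrans = 16 * 2 = 32 ms of sending per cycle
W * Ttrans / (Ttrans + RTT) = 32 / 42 = 0.761905
U = min(1, 0.761905) = 0.761905
U% = 76.19%

76.19


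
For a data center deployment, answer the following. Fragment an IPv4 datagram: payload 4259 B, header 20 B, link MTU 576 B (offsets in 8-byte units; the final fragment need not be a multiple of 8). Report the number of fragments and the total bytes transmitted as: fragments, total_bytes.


Max data per non-final fragment = floor((MTU - header)/8)*8 = floor((576 - 20)/8)*8 = floor(556/8)*8 = 552 B
Final fragment needs no 8-byte alignment: it can carry up to MTU - header = 556 B
Non-final fragments needed = ceil((payload - 556) / 552) = ceil(3703/552) = ceil(6.7083) = 7
Number of fragments = 7 + 1 = 8
Fragment sizes (data): 7 * 552 B + 395 B (last, 395 <= 556 OK)
Total bytes sent = payload + n_frags * header = 4259 + 8*20 = 4259 + 160 = 4419 B

8, 4419


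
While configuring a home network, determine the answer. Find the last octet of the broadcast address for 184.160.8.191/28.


Given: IP = 184.160.8.191, prefix = /28
Host bits = 32 - 28 = 4
Network last octet = 191 AND mask = 176
Host part size = 2^4 - 1 = 15
Broadcast last octet = 176 OR 15 = 191

191


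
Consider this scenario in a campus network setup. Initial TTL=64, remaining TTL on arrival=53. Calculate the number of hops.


Given: initial TTL = 64, received TTL = 53
Hops = initial TTL - received TTL
Hops = 64 - 53 = 11

11


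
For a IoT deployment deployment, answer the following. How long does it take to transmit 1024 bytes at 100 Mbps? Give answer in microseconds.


Given: packet = 1024 bytes, bandwidth = 100 Mbps
Packet in bits = 1024 * 8 = 8192 bits
Bandwidth = 100 * 10^6 = 100000000 bps
Time = 8192 / 100000000 seconds
Time in us = 8192 * 10^6 / 100000000 = 81.92

81.92


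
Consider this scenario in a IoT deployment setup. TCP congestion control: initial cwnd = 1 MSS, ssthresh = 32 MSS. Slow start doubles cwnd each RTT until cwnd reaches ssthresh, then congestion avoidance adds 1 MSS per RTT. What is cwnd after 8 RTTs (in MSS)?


RTT 0: cwnd = 1 MSS (initial)
RTT 1: cwnd = 2 MSS (slow start, doubled)
RTT 2: cwnd = 4 MSS (slow start, doubled)
RTT 3: cwnd = 8 MSS (slow start, doubled)
RTT 4: cwnd = 16 MSS (slow start, doubled)
RTT 5: cwnd = 32 MSS (slow start, doubled)
RTT 6: cwnd = 33 MSS (congestion avoidance, +1)
RTT 7: cwnd = 34 MSS (congestion avoidance, +1)
RTT 8: cwnd = 35 MSS (congestion avoidance, +1)

35


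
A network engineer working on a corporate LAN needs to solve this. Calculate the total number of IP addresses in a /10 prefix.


Given: CIDR prefix /10
Host bits = 32 - 10 = 22
Total addresses = 2^22 = 4194304

4194304


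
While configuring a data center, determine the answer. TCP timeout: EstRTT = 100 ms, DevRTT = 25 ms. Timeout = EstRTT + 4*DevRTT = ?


Given: EstRTT = 100 ms, DevRTT = 25 ms
Timeout = EstRTT + 4 * DevRTT
4 * DevRTT = 4 * 25 = 100
Timeout = 100 + 100 = 200 ms

200


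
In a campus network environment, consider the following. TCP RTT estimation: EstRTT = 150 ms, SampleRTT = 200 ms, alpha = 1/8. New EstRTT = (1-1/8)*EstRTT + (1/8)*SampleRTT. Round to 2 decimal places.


Given: EstRTT = 150 ms, SampleRTT = 200 ms, alpha = 1/8
New EstRTT = (1 - alpha) * EstRTT + alpha * SampleRTT
(7/8) * 150 = 131.25
(1/8) * 200 = 25
New EstRTT = 131.25 + 25 = 156.25 ms -> 156.25 ms (2 dp)

156.25


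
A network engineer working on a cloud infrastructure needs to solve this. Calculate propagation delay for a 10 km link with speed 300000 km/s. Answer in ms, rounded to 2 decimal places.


Given: distance = 10 km, speed = 300000 km/s
Delay = distance / speed = 10 / 300000 seconds
Delay in ms = 10 * 1000 / 300000
Delay = 0.0333 ms
Rounded to 2 dp = 0.03 ms

0.03


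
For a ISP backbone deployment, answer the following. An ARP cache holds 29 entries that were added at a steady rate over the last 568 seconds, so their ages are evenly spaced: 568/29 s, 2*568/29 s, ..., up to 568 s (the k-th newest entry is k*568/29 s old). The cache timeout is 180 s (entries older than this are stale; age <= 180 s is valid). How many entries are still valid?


Ages are k * 568/29 s for k = 1..29 (spacing = 19.5862 s).
Entry k is valid iff k * 568/29 <= 180 iff k <= 29 * 180 / 568 = 9.1901
n_valid = floor(9.1901) = 9
(n_stale = 29 - 9 = 20)

9


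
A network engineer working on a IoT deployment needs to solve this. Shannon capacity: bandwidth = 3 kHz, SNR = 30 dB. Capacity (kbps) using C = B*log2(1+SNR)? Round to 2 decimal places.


Given: B = 3 kHz, SNR = 30 dB
SNR linear = 10^(30/10) = 1000
1 + SNR = 1001
log2(1001) = 9.9672262588
C = 3 * 1000 * 9.9672262588 = 29901.6788 bps
C = 29.901679 kbps -> 29.90 kbps (2 dp)

29.90


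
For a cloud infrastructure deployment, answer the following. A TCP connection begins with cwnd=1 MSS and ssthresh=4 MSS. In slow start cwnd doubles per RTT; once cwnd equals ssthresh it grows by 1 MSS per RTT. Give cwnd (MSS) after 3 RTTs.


RTT 0: cwnd = 1 MSS (initial)
RTT 1: cwnd = 2 MSS (slow start, doubled)
RTT 2: cwnd = 4 MSS (slow start, doubled)
RTT 3: cwnd = 5 MSS (congestion avoidance, +1)

5


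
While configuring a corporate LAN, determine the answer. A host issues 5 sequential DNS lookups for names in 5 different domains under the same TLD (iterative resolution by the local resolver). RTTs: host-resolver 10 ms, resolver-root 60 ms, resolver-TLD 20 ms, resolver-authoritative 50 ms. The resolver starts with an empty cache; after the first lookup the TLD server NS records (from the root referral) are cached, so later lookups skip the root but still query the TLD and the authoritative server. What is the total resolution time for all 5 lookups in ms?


Lookup 1 (cold cache): local + root + TLD + auth = 10 + 60 + 20 + 50 = 140 ms
Lookups 2..5 (TLD NS cached -> skip root; new domain -> still ask TLD and auth): local + TLD + auth = 10 + 20 + 50 = 80 ms each
Remaining 4 lookups: 4 * 80 = 320 ms
Total = 140 + 320 = 460 ms

460


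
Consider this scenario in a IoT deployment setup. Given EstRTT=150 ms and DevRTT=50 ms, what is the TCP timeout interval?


Given: EstRTT = 150 ms, DevRTT = 50 ms
Timeout = EstRTT + 4 * DevRTT
4 * DevRTT = 4 * 50 = 200
Timeout = 150 + 200 = 350 ms

350


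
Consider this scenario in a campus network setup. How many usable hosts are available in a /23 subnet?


Given: subnet mask /23
Host bits = 32 - 23 = 9
Total addresses = 2^9 = 512
Usable hosts = 512 - 2 (network + broadcast) = 510

510


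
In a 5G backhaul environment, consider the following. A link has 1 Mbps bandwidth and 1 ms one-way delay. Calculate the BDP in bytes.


Given: bandwidth = 1 Mbps, delay = 1 ms
BDP in bits = 1 * 10^6 * 1 / 1000
BDP in bits = 1000
BDP in bytes = 1000 / 8 = 125

125


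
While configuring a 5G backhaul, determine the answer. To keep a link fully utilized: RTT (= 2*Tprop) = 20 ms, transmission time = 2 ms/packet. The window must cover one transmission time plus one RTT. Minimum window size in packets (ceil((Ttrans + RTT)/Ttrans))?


Given: Ttrans = 2 ms, RTT = 20 ms (= 2 * Tprop, Tprop = 10 ms)
Time until first ACK returns = Ttrans + RTT = 2 + 20 = 22 ms
Need W * Ttrans >= Ttrans + RTT  ->  W >= (Ttrans + RTT) / Ttrans
(Ttrans + RTT) / Ttrans = 22 / 2 = 11
W_min = ceil(11) = 11

11


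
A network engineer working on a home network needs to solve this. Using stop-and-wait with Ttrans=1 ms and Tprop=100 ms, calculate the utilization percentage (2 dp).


Given: Ttrans = 1 ms, Tprop = 100 ms
RTT = 2 * Tprop = 2 * 100 = 200 ms
U = Ttrans / (Ttrans + RTT)
U = 1 / (1 + 200)
U = 1 / 201 = 0.004975
U% = 0.50%

0.50


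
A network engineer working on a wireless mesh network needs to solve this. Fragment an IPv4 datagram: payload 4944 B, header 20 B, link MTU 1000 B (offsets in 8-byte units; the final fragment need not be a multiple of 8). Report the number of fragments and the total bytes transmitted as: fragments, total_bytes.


Max data per non-final fragment = floor((MTU - header)/8)*8 = floor((1000 - 20)/8)*8 = floor(980/8)*8 = 976 B
Final fragment needs no 8-byte alignment: it can carry up to MTU - header = 980 B
Non-final fragments needed = ceil((payload - 980) / 976) = ceil(3964/976) = ceil(4.0615) = 5
Number of fragments = 5 + 1 = 6
Fragment sizes (data): 5 * 976 B + 64 B (last, 64 <= 980 OK)
Total bytes sent = payload + n_frags * header = 4944 + 6*20 = 4944 + 120 = 5064 B

6, 5064


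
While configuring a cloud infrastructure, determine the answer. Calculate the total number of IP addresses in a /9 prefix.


Given: CIDR prefix /9
Host bits = 32 - 9 = 23
Total addresses = 2^23 = 8388608

8388608


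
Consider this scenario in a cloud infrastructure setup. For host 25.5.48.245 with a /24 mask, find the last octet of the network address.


Given: IP = 25.5.48.245, prefix = /24
Subnet mask = 255.255.255.0
Last octet of IP: 245
Last octet of mask: 0
Network last octet = 245 AND 0 = 0

0


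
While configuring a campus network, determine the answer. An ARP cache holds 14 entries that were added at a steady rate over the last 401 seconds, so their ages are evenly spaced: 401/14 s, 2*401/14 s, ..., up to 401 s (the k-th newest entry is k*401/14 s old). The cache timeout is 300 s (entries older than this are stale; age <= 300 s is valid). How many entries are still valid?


Ages are k * 401/14 s for k = 1..14 (spacing = 28.6429 s).
Entry k is valid iff k * 401/14 <= 300 iff k <= 14 * 300 / 401 = 10.4738
n_valid = floor(10.4738) = 10
(n_stale = 14 - 10 = 4)

10


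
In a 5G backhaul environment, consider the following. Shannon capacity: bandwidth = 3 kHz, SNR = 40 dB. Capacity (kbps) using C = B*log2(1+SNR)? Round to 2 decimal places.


Given: B = 3 kHz, SNR = 40 dB
SNR linear = 10^(40/10) = 10000
1 + SNR = 10001
log2(10001) = 13.2878566418
C = 3 * 1000 * 13.2878566418 = 39863.5699 bps
C = 39.863570 kbps -> 39.86 kbps (2 dp)

39.86


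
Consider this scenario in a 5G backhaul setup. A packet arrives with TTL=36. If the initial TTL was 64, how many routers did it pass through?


Given: initial TTL = 64, received TTL = 36
Hops = initial TTL - received TTL
Hops = 64 - 36 = 28

28


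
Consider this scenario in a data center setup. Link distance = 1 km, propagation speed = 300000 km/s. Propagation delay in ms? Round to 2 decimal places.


Given: distance = 1 km, speed = 300000 km/s
Delay = distance / speed = 1 / 300000 seconds
Delay in ms = 1 * 1000 / 300000
Delay = 0.0033 ms
Rounded to 2 dp = 0.00 ms

0.00


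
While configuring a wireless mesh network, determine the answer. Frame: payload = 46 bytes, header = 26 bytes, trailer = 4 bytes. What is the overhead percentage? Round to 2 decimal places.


Given: payload = 46 B, header = 26 B, trailer = 4 B
Overhead bytes = header + trailer = 26 + 4 = 30
Total frame = payload + overhead = 46 + 30 = 76
Overhead % = 30 / 76 * 100 = 39.4737% -> 39.47% (2 dp)

39.47


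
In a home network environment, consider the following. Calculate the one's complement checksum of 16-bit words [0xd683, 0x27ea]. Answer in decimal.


Given words: [0xd683, 0x27ea]
Step 1: Sum all words
Raw sum = 54915 + 10218 = 65133
One's complement = ~65133 & 0xFFFF = 402

402


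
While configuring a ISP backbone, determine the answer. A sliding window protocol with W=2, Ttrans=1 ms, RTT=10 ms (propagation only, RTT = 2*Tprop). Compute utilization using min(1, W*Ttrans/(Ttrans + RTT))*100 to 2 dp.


Given: W = 2, Ttrans = 1 ms, RTT = 10 ms (= 2 * Tprop, Tprop = 5 ms)
Cycle time = Ttrans + RTT = 1 + 10 = 11 ms (first packet sent until its ACK returns)
W * Ttrans = 2 * 1 = 2 ms of sending per cycle
W * Ttrans / (Ttrans + RTT) = 2 / 11 = 0.181818
U = min(1, 0.181818) = 0.181818
U% = 18.18%

18.18


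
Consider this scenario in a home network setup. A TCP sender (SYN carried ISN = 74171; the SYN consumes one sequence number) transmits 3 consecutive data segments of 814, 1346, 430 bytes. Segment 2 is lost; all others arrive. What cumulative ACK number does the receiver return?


SYN uses sequence number 74171; first data byte = ISN + 1 = 74172.
Segment 1: SEQ = 74172, len = 814 B, covers [74172, 74985]
Segment 2: SEQ = 74986, len = 1346 B, covers [74986, 76331] [LOST]
Segment 3: SEQ = 76332, len = 430 B, covers [76332, 76761]
In-order data received: bytes [74172, 74985] (segments 1..1).
Segment 2 missing -> gap begins at byte 74986; later segments buffered out of order.
Cumulative ACK = next expected in-order byte = 74172 + 814 = 74986

74986


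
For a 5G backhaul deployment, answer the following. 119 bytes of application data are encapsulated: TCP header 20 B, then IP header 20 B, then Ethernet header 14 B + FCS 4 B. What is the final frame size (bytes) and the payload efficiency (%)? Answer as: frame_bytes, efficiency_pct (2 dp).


TCP segment = 119 + 20 = 139 B
IP packet = 139 + 20 = 159 B
Ethernet frame = 159 + 14 + 4 = 177 B
Efficiency = app / frame = 119 / 177 = 0.672316 = 67.2316% -> 67.23% (2 dp)

177, 67.23


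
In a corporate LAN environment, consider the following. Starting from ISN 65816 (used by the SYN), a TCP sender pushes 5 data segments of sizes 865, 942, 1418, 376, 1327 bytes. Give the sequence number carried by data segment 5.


The SYN occupies sequence number ISN = 65816, so the first data byte is ISN + 1 = 65817.
SEQ of data segment i = (ISN + 1) + sum of payload sizes of segments 1..i-1.
Segment 1: SEQ = 65817, payload = 865 bytes
Segment 2: SEQ = 66682, payload = 942 bytes
Segment 3: SEQ = 67624, payload = 1418 bytes
Segment 4: SEQ = 69042, payload = 376 bytes
Segment 5: SEQ = 69418, payload = 1327 bytes
SEQ of segment 5 = 65817 + 865 + 942 + 1418 + 376 = 69418

69418


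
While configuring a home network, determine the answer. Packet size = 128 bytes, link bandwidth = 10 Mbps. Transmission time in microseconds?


Given: packet = 128 bytes, bandwidth = 10 Mbps
Packet in bits = 128 * 8 = 1024 bits
Bandwidth = 10 * 10^6 = 10000000 bps
Time = 1024 / 10000000 seconds
Time in us = 1024 * 10^6 / 10000000 = 102.4

102.4


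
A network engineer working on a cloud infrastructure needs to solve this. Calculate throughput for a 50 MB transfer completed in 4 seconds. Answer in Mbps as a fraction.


Given: file = 50 MB, time = 4 s
File in Mb = 50 * 8 = 400 Mb
Throughput = 400 / 4 Mbps
Throughput = 100 Mbps

100


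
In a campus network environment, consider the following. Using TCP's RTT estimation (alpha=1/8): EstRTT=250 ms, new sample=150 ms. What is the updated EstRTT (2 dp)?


Given: EstRTT = 250 ms, SampleRTT = 150 ms, alpha = 1/8
New EstRTT = (1 - alpha) * EstRTT + alpha * SampleRTT
(7/8) * 250 = 218.75
(1/8) * 150 = 18.75
New EstRTT = 218.75 + 18.75 = 237.5 ms -> 237.50 ms (2 dp)

237.50


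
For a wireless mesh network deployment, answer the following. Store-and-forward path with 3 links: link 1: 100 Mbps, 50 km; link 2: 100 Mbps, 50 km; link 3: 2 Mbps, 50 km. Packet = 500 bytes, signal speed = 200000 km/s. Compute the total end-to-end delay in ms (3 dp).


Packet = 500 bytes = 4000 bits. Store-and-forward: sum (t_trans + t_prop) per link.
Link 1: t_trans = 4000/(100*10^6) s = 0.0400 ms; t_prop = 50/200000 s = 0.2500 ms; subtotal = 0.2900 ms
Link 2: t_trans = 4000/(100*10^6) s = 0.0400 ms; t_prop = 50/200000 s = 0.2500 ms; subtotal = 0.2900 ms
Link 3: t_trans = 4000/(2*10^6) s = 2.0000 ms; t_prop = 50/200000 s = 0.2500 ms; subtotal = 2.2500 ms
End-to-end = 0.2900 + 0.2900 + 2.2500 = 2.8300 ms -> 2.830 ms (3 dp)

2.830


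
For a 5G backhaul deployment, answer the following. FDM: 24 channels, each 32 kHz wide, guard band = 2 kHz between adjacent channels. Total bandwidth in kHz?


Given: 24 channels, 32 kHz each, guard = 2 kHz
Channel bandwidth = 24 * 32 = 768 kHz
Guard bands = 23 gaps * 2 kHz = 46 kHz
Total = 768 + 46 = 814 kHz

814


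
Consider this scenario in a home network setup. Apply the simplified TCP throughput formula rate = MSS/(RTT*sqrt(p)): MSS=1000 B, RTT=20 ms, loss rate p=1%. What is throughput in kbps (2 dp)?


Given: MSS = 1000 bytes, RTT = 20 ms, loss = 1%
RTT in seconds = 20 / 1000 = 0.02
Loss rate = 1% = 0.01
sqrt(loss) = sqrt(0.01) = 0.1
Throughput (bytes/s) = 1000 / (0.02 * 0.1) = 500000.0000
Throughput (kbps) = 500000.0000 * 8 / 1000 = 4000.000000 -> 4000.00 kbps (2 dp)

4000.00


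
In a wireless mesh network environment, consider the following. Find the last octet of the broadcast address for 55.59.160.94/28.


Given: IP = 55.59.160.94, prefix = /28
Host bits = 32 - 28 = 4
Network last octet = 94 AND mask = 80
Host part size = 2^4 - 1 = 15
Broadcast last octet = 80 OR 15 = 95

95


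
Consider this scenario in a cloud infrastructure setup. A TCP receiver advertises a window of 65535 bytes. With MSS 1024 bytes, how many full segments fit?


Given: RWND = 65535 bytes, MSS = 1024 bytes
Full segments = floor(RWND / MSS)
Full segments = floor(65535 / 1024)
Full segments = floor(63.999) = 63

63


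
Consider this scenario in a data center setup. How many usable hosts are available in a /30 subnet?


Given: subnet mask /30
Host bits = 32 - 30 = 2
Total addresses = 2^2 = 4
Usable hosts = 4 - 2 (network + broadcast) = 2

2


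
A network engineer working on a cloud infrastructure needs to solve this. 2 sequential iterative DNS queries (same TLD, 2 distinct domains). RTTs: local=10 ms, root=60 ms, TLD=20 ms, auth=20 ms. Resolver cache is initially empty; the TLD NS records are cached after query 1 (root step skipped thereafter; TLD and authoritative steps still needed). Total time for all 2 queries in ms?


Lookup 1 (cold cache): local + root + TLD + auth = 10 + 60 + 20 + 20 = 110 ms
Lookups 2..2 (TLD NS cached -> skip root; new domain -> still ask TLD and auth): local + TLD + auth = 10 + 20 + 20 = 50 ms each
Remaining 1 lookups: 1 * 50 = 50 ms
Total = 110 + 50 = 160 ms

160


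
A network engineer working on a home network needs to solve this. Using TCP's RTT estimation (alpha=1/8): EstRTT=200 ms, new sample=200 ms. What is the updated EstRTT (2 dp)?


Given: EstRTT = 200 ms, SampleRTT = 200 ms, alpha = 1/8
New EstRTT = (1 - alpha) * EstRTT + alpha * SampleRTT
(7/8) * 200 = 175
(1/8) * 200 = 25
New EstRTT = 175 + 25 = 200 ms -> 200.00 ms (2 dp)

200.00


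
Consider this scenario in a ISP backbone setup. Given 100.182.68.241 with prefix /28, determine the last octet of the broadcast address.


Given: IP = 100.182.68.241, prefix = /28
Host bits = 32 - 28 = 4
Network last octet = 241 AND mask = 240
Host part size = 2^4 - 1 = 15
Broadcast last octet = 240 OR 15 = 255

255


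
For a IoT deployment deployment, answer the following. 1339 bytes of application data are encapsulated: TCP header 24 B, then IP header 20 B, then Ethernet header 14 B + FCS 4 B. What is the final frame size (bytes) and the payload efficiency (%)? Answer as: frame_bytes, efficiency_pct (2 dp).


TCP segment = 1339 + 24 = 1363 B
IP packet = 1363 + 20 = 1383 B
Ethernet frame = 1383 + 14 + 4 = 1401 B
Efficiency = app / frame = 1339 / 1401 = 0.955746 = 95.5746% -> 95.57% (2 dp)

1401, 95.57


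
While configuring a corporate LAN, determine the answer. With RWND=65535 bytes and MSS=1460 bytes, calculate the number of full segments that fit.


Given: RWND = 65535 bytes, MSS = 1460 bytes
Full segments = floor(RWND / MSS)
Full segments = floor(65535 / 1460)
Full segments = floor(44.887) = 44

44


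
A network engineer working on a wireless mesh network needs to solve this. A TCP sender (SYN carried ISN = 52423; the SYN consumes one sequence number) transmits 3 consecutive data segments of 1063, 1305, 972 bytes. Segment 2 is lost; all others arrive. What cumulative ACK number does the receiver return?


SYN uses sequence number 52423; first data byte = ISN + 1 = 52424.
Segment 1: SEQ = 52424, len = 1063 B, covers [52424, 53486]
Segment 2: SEQ = 53487, len = 1305 B, covers [53487, 54791] [LOST]
Segment 3: SEQ = 54792, len = 972 B, covers [54792, 55763]
In-order data received: bytes [52424, 53486] (segments 1..1).
Segment 2 missing -> gap begins at byte 53487; later segments buffered out of order.
Cumulative ACK = next expected in-order byte = 52424 + 1063 = 53487

53487


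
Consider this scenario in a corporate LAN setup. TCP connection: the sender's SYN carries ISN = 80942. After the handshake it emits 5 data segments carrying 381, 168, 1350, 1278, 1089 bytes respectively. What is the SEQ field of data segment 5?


The SYN occupies sequence number ISN = 80942, so the first data byte is ISN + 1 = 80943.
SEQ of data segment i = (ISN + 1) + sum of payload sizes of segments 1..i-1.
Segment 1: SEQ = 80943, payload = 381 bytes
Segment 2: SEQ = 81324, payload = 168 bytes
Segment 3: SEQ = 81492, payload = 1350 bytes
Segment 4: SEQ = 82842, payload = 1278 bytes
Segment 5: SEQ = 84120, payload = 1089 bytes
SEQ of segment 5 = 80943 + 381 + 168 + 1350 + 1278 = 84120

84120


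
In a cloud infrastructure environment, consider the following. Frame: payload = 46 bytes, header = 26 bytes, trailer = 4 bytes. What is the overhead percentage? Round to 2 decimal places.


Given: payload = 46 B, header = 26 B, trailer = 4 B
Overhead bytes = header + trailer = 26 + 4 = 30
Total frame = payload + overhead = 46 + 30 = 76
Overhead % = 30 / 76 * 100 = 39.4737% -> 39.47% (2 dp)

39.47


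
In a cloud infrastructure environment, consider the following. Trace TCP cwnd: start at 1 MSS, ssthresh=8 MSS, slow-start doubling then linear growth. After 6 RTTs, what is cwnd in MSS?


RTT 0: cwnd = 1 MSS (initial)
RTT 1: cwnd = 2 MSS (slow start, doubled)
RTT 2: cwnd = 4 MSS (slow start, doubled)
RTT 3: cwnd = 8 MSS (slow start, doubled)
RTT 4: cwnd = 9 MSS (congestion avoidance, +1)
RTT 5: cwnd = 10 MSS (congestion avoidance, +1)
RTT 6: cwnd = 11 MSS (congestion avoidance, +1)

11


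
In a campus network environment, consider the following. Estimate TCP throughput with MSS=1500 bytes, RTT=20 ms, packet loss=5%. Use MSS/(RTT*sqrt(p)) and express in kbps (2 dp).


Given: MSS = 1500 bytes, RTT = 20 ms, loss = 5%
RTT in seconds = 20 / 1000 = 0.02
Loss rate = 5% = 0.05
sqrt(loss) = sqrt(0.05) = 0.223606797750
Throughput (bytes/s) = 1500 / (0.02 * 0.223606797750) = 335410.1966
Throughput (kbps) = 335410.1966 * 8 / 1000 = 2683.281573 -> 2683.28 kbps (2 dp)

2683.28


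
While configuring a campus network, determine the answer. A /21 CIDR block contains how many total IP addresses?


Given: CIDR prefix /21
Host bits = 32 - 21 = 11
Total addresses = 2^11 = 2048

2048


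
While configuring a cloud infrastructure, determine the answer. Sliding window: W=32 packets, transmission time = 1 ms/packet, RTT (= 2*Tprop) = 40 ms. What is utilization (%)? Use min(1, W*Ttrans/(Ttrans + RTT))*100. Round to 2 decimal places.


Given: W = 32, Ttrans = 1 ms, RTT = 40 ms (= 2 * Tprop, Tprop = 20 ms)
Cycle time = Ttrans + RTT = 1 + 40 = 41 ms (first packet sent until its ACK returns)
W * Ttrans = 32 * 1 = 32 ms of sending per cycle
W * Ttrans / (Ttrans + RTT) = 32 / 41 = 0.780488
U = min(1, 0.780488) = 0.780488
U% = 78.05%

78.05


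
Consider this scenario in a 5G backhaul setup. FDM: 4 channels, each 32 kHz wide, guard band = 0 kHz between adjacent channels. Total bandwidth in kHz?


Given: 4 channels, 32 kHz each, guard = 0 kHz
Channel bandwidth = 4 * 32 = 128 kHz
Guard bands = 3 gaps * 0 kHz = 0 kHz
Total = 128 + 0 = 128 kHz

128


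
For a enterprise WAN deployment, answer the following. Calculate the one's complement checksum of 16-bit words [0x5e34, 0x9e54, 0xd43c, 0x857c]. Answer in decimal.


Given words: [0x5e34, 0x9e54, 0xd43c, 0x857c]
Step 1: Sum all words
Raw sum = 24116 + 40532 + 54332 + 34172 = 153152
Step 2: Fold carry: (22080 + 2) = 22082
One's complement = ~22082 & 0xFFFF = 43453

43453


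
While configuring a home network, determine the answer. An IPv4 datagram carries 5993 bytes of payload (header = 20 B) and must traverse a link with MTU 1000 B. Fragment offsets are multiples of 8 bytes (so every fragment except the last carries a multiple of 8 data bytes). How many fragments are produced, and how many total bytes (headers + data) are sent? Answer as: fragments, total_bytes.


Max data per non-final fragment = floor((MTU - header)/8)*8 = floor((1000 - 20)/8)*8 = floor(980/8)*8 = 976 B
Final fragment needs no 8-byte alignment: it can carry up to MTU - header = 980 B
Non-final fragments needed = ceil((payload - 980) / 976) = ceil(5013/976) = ceil(5.1363) = 6
Number of fragments = 6 + 1 = 7
Fragment sizes (data): 6 * 976 B + 137 B (last, 137 <= 980 OK)
Total bytes sent = payload + n_frags * header = 5993 + 7*20 = 5993 + 140 = 6133 B

7, 6133


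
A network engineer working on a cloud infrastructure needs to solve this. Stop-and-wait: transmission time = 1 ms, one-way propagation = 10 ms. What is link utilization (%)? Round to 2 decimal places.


Given: Ttrans = 1 ms, Tprop = 10 ms
RTT = 2 * Tprop = 2 * 10 = 20 ms
U = Ttrans / (Ttrans + RTT)
U = 1 / (1 + 20)
U = 1 / 21 = 0.047619
U% = 4.76%

4.76


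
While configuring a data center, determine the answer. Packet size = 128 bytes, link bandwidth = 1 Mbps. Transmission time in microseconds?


Given: packet = 128 bytes, bandwidth = 1 Mbps
Packet in bits = 128 * 8 = 1024 bits
Bandwidth = 1 * 10^6 = 1000000 bps
Time = 1024 / 1000000 seconds
Time in us = 1024 * 10^6 / 1000000 = 1024

1024


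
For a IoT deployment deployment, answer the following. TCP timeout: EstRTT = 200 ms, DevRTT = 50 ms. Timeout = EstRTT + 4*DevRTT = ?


Given: EstRTT = 200 ms, DevRTT = 50 ms
Timeout = EstRTT + 4 * DevRTT
4 * DevRTT = 4 * 50 = 200
Timeout = 200 + 200 = 400 ms

400


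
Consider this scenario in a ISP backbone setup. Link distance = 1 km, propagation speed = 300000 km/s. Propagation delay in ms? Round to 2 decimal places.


Given: distance = 1 km, speed = 300000 km/s
Delay = distance / speed = 1 / 300000 seconds
Delay in ms = 1 * 1000 / 300000
Delay = 0.0033 ms
Rounded to 2 dp = 0.00 ms

0.00


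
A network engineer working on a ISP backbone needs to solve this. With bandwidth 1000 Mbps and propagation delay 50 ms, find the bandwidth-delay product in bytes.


Given: bandwidth = 1000 Mbps, delay = 50 ms
BDP in bits = 1000 * 10^6 * 50 / 1000
BDP in bits = 50000000
BDP in bytes = 50000000 / 8 = 6250000

6250000


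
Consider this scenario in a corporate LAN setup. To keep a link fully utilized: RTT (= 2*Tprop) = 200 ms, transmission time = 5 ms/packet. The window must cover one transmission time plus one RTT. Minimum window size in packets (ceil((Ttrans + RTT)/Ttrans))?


Given: Ttrans = 5 ms, RTT = 200 ms (= 2 * Tprop, Tprop = 100 ms)
Time until first ACK returns = Ttrans + RTT = 5 + 200 = 205 ms
Need W * Ttrans >= Ttrans + RTT  ->  W >= (Ttrans + RTT) / Ttrans
(Ttrans + RTT) / Ttrans = 205 / 5 = 41
W_min = ceil(41) = 41

41


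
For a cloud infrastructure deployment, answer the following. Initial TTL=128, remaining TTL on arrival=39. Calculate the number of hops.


Given: initial TTL = 128, received TTL = 39
Hops = initial TTL - received TTL
Hops = 128 - 39 = 89

89


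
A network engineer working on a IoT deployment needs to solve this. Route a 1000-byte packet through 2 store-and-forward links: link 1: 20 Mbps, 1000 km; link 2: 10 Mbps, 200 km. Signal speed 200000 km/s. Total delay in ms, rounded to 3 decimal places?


Packet = 1000 bytes = 8000 bits. Store-and-forward: sum (t_trans + t_prop) per link.
Link 1: t_trans = 8000/(20*10^6) s = 0.4000 ms; t_prop = 1000/200000 s = 5.0000 ms; subtotal = 5.4000 ms
Link 2: t_trans = 8000/(10*10^6) s = 0.8000 ms; t_prop = 200/200000 s = 1.0000 ms; subtotal = 1.8000 ms
End-to-end = 5.4000 + 1.8000 = 7.2000 ms -> 7.200 ms (3 dp)

7.200


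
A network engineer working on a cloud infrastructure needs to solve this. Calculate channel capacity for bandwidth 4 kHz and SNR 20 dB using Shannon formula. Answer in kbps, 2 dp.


Given: B = 4 kHz, SNR = 20 dB
SNR linear = 10^(20/10) = 100
1 + SNR = 101
log2(101) = 6.6582114828
C = 4 * 1000 * 6.6582114828 = 26632.8459 bps
C = 26.632846 kbps -> 26.63 kbps (2 dp)

26.63
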